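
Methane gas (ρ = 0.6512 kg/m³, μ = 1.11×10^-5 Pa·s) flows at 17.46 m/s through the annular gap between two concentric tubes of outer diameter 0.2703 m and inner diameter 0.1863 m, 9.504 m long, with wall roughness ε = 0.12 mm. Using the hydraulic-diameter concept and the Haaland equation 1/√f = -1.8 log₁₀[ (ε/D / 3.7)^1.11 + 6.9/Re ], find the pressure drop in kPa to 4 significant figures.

Hydraulic diameter D_h = 4A/P = D_o - D_i = 0.2703 - 0.1863 = 0.084 m.
Re = ρVD_h/μ = 0.6512·17.46·0.084/1.11e-05 = 8.604e+04.
ε/D_h = 0.00012/0.084 = 0.00143; Haaland gives 1/√f = -1.8 log₁₀[0.000163+8.02e-05] = 6.506, so f = 0.02362.
ΔP = f(L/D_h)(ρV²/2) = 0.02362·9.504/0.084·99.26 = 265.3 Pa.
ΔP = 0.2653 kPa.

ΔP ≈ 0.2653 kPa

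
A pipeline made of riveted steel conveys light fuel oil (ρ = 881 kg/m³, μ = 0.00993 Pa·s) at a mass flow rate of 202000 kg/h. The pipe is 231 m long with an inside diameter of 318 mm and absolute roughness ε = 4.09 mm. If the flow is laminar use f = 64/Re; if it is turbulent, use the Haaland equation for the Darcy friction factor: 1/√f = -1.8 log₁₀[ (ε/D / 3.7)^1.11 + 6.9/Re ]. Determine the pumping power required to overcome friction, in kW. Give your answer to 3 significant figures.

ṁ = 202000 kg/h = 202000/3600 = 56.11 kg/s.
A = πD²/4 = π(0.318)²/4 = 0.07942 m²; mean velocity V = ṁ/(ρA) = 56.11/(881 · 0.07942) = 0.8019 m/s.
Reynolds number Re = ρVD/μ = 881 · 0.8019 · 0.318 / 0.00993 = 2.262e+04.
Re > 4000 → turbulent. Relative roughness ε/D = 0.00409/0.318 = 0.0129. Haaland: 1/√f = -1.8 log₁₀[(0.0129/3.7)^1.11 + 6.9/2.262e+04] = -1.8 log₁₀[0.00186 + 0.000305] = 4.794, so f = 0.0435.
Darcy-Weisbach: ΔP = f(L/D)(ρV²/2) = 0.0435·(231/0.318)·(881·0.8019²/2) = 0.0435·726.4·283.3 = 8952 Pa.
Q = ṁ/ρ = 56.11/881 = 0.06369 m³/s.
Pumping power P = QΔP = 0.06369·8952 = 570.1 W = 0.570 kW.

P ≈ 0.570 kW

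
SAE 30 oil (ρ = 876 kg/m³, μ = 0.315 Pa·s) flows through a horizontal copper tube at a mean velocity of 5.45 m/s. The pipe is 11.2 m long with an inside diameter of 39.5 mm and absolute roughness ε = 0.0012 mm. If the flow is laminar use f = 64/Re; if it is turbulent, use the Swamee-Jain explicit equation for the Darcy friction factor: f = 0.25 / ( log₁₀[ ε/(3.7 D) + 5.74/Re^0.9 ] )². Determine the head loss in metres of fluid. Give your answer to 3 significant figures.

Reynolds number Re = ρVD/μ = 876 · 5.45 · 0.0395 / 0.315 = 598.7.
Re < 2300 → laminar flow, so f = 64/Re = 64/598.7 = 0.1069 (the turbulent correlation is not needed).
Darcy-Weisbach: ΔP = f(L/D)(ρV²/2) = 0.1069·(11.2/0.0395)·(876·5.45²/2) = 0.1069·283.5·1.301e+04 = 3.943e+05 Pa.
Head loss h_f = ΔP/(ρg) = 3.943e+05/(876·9.81) = 45.9 m.

h_f ≈ 45.9 m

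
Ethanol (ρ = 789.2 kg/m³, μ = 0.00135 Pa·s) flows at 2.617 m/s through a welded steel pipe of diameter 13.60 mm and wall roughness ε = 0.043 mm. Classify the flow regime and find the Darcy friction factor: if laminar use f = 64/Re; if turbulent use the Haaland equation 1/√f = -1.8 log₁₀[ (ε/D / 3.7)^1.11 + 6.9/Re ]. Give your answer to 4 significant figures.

f ≈ 0.03130

Re = ρVD/μ = 789.2·2.617·0.0136/0.00135 = 2.081e+04.
Re > 4000 → turbulent. ε/D = 4.3e-05/0.0136 = 0.00316; Haaland: 1/√f = -1.8 log₁₀[0.000393 + 0.000332] = 5.652, so f = 0.0313.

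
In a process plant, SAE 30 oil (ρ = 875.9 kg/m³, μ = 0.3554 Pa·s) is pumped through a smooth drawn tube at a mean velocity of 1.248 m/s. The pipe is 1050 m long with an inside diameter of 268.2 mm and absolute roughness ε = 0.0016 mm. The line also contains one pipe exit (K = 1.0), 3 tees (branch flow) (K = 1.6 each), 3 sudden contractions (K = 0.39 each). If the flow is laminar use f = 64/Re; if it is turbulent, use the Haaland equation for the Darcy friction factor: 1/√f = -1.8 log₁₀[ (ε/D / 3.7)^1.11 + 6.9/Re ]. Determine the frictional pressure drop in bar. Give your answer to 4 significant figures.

ΔP ≈ 2.119 bar

Reynolds number Re = ρVD/μ = 875.9 · 1.248 · 0.2682 / 0.355 = 824.9.
Re < 2300 → laminar flow, so f = 64/Re = 64/824.9 = 0.07758 (the turbulent correlation is not needed).
Total minor-loss coefficient ΣK = 1·1 + 3·1.6 + 3·0.39 = 6.97.
ΔP = [f·L/D + ΣK]·(ρV²/2) = [0.07758·1050/0.2682 + 6.97]·(875.9·1.248²/2) = [303.7 + 6.97]·682.1 = 2.119e+05 Pa.
ΔP = 2.119e+05 Pa = 2.119 bar.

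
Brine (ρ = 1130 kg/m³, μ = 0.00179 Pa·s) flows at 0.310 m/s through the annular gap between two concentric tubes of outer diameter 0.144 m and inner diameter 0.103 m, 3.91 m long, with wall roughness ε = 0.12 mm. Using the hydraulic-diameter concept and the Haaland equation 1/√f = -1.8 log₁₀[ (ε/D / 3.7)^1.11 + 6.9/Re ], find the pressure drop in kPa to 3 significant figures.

Hydraulic diameter D_h = 4A/P = D_o - D_i = 0.144 - 0.103 = 0.041 m.
Re = ρVD_h/μ = 1130·0.31·0.041/0.00179 = 8024.
ε/D_h = 0.00012/0.041 = 0.00293; Haaland gives 1/√f = -1.8 log₁₀[0.000361+0.00086] = 5.244, so f = 0.03636.
ΔP = f(L/D_h)(ρV²/2) = 0.03636·3.91/0.041·54.3 = 188.3 Pa.
ΔP = 0.188 kPa.

ΔP ≈ 0.188 kPa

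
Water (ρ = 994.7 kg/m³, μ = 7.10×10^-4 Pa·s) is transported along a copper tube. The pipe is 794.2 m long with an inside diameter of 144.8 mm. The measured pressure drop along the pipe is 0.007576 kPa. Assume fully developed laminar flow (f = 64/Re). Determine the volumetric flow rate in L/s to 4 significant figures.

For laminar flow, f = 64/Re with Re = ρVD/μ, so Darcy-Weisbach reduces to ΔP = 32μLV/D². Solving for V: V = ΔP·D²/(32μL) = 7.576·(0.1448)²/(32·0.00071·794.2) = 0.008803 m/s.
Check: Re = ρVD/μ = 994.7·0.008803·0.1448/0.00071 = 1786 < 2300, so the laminar assumption holds.
Q = V·A = 0.008803·(π/4·0.1448²) = 0.000145 m³/s = 0.1450 L/s.

Q ≈ 0.1450 L/s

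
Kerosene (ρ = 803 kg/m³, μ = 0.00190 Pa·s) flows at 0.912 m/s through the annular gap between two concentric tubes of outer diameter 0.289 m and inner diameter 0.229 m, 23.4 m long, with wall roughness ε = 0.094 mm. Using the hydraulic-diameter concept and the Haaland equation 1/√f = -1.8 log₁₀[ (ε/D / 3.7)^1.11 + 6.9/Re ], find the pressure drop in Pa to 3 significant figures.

Hydraulic diameter D_h = 4A/P = D_o - D_i = 0.289 - 0.229 = 0.06 m.
Re = ρVD_h/μ = 803·0.912·0.06/0.0019 = 2.313e+04.
ε/D_h = 9.4e-05/0.06 = 0.00157; Haaland gives 1/√f = -1.8 log₁₀[0.00018+0.000298] = 5.976, so f = 0.028.
ΔP = f(L/D_h)(ρV²/2) = 0.028·23.4/0.06·333.9 = 3647 Pa.

ΔP ≈ 3650 Pa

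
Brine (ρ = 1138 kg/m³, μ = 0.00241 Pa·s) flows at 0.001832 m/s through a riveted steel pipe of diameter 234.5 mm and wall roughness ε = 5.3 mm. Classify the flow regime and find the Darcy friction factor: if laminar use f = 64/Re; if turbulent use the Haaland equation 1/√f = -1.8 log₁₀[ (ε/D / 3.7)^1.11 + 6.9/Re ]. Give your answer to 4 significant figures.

f ≈ 0.3155

Re = ρVD/μ = 1138·0.001832·0.2345/0.00241 = 202.9.
Re < 2300 → laminar, so f = 64/Re = 0.3155 (roughness is irrelevant in laminar flow).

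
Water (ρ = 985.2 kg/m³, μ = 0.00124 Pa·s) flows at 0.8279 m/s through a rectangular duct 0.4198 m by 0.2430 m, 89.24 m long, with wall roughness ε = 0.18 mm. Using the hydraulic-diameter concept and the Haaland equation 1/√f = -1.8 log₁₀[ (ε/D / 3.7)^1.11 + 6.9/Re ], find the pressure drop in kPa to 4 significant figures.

Hydraulic diameter D_h = 4A/P = 4·(0.4198·0.243)/(2·(0.4198+0.243)) = 0.408/1.326 = 0.3078 m.
Re = ρVD_h/μ = 985.2·0.8279·0.3078/0.00124 = 2.025e+05.
ε/D_h = 0.00018/0.3078 = 0.000585; Haaland gives 1/√f = -1.8 log₁₀[6.03e-05+3.41e-05] = 7.245, so f = 0.01905.
ΔP = f(L/D_h)(ρV²/2) = 0.01905·89.24/0.3078·337.6 = 1865 Pa.
ΔP = 1.865 kPa.

ΔP ≈ 1.865 kPa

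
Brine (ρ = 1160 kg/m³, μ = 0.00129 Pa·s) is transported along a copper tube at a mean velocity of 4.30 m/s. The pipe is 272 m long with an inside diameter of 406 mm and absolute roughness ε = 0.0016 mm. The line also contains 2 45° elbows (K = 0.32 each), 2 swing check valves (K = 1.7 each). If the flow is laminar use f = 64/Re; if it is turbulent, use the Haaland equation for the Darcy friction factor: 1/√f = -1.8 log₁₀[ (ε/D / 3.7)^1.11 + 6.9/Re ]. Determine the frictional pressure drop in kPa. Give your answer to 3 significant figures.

Reynolds number Re = ρVD/μ = 1160 · 4.3 · 0.406 / 0.00129 = 1.57e+06.
Re > 4000 → turbulent. Relative roughness ε/D = 1.6e-06/0.406 = 3.94e-06. Haaland: 1/√f = -1.8 log₁₀[(3.94e-06/3.7)^1.11 + 6.9/1.57e+06] = -1.8 log₁₀[2.35e-07 + 4.4e-06] = 9.602, so f = 0.01085.
Total minor-loss coefficient ΣK = 2·0.32 + 2·1.7 = 4.04.
ΔP = [f·L/D + ΣK]·(ρV²/2) = [0.01085·272/0.406 + 4.04]·(1160·4.3²/2) = [7.266 + 4.04]·1.072e+04 = 1.213e+05 Pa.
ΔP = 1.213e+05 Pa = 121 kPa.

ΔP ≈ 121 kPa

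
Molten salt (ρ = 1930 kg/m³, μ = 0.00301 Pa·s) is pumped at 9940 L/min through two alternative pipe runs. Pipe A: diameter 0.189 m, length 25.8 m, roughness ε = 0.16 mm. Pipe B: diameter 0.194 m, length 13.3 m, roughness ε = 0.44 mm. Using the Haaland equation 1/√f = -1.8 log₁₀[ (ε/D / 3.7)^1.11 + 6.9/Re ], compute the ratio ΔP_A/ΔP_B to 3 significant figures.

Pipe A: V = Q/A = 0.1657/0.02806 = 5.905 m/s; Re = 7.156e+05; ε/D = 0.000847; Haaland → f = 0.01932; ΔP_A = f(L/D)(ρV²/2) = 8.873e+04 Pa.
Pipe B: V = Q/A = 0.1657/0.02956 = 5.605 m/s; Re = 6.972e+05; ε/D = 0.00227; Haaland → f = 0.02449; ΔP_B = f(L/D)(ρV²/2) = 5.088e+04 Pa.
ΔP_A/ΔP_B = 8.873e+04/5.088e+04 = 1.74.

ΔP_A/ΔP_B ≈ 1.74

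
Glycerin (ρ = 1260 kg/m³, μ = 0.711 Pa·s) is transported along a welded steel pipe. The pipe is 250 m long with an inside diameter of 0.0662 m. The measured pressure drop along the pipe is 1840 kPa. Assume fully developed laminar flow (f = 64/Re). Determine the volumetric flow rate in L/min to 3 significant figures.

For laminar flow, f = 64/Re with Re = ρVD/μ, so Darcy-Weisbach reduces to ΔP = 32μLV/D². Solving for V: V = ΔP·D²/(32μL) = 1.84e+06·(0.0662)²/(32·0.711·250) = 1.418 m/s.
Check: Re = ρVD/μ = 1260·1.418·0.0662/0.711 = 166.3 < 2300, so the laminar assumption holds.
Q = V·A = 1.418·(π/4·0.0662²) = 0.00488 m³/s = 293 L/min.

Q ≈ 293 L/min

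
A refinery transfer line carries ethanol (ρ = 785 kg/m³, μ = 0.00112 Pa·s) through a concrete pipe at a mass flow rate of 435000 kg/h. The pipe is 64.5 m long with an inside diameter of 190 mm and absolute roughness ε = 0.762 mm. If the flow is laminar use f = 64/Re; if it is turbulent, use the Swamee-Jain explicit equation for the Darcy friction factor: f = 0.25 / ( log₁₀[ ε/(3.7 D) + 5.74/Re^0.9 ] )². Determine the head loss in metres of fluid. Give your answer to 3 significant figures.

ṁ = 435000 kg/h = 435000/3600 = 120.8 kg/s.
A = πD²/4 = π(0.19)²/4 = 0.02835 m²; mean velocity V = ṁ/(ρA) = 120.8/(785 · 0.02835) = 5.429 m/s.
Reynolds number Re = ρVD/μ = 785 · 5.429 · 0.19 / 0.00112 = 7.23e+05.
Re > 4000 → turbulent. Relative roughness ε/D = 0.000762/0.19 = 0.00401. Swamee-Jain: f = 0.25/(log₁₀[0.00401/3.7 + 5.74/7.23e+05^0.9])² = 0.25/(log₁₀[0.00108 + 3.06e-05])² = 0.25/(-2.953)² = 0.02867.
Darcy-Weisbach: ΔP = f(L/D)(ρV²/2) = 0.02867·(64.5/0.19)·(785·5.429²/2) = 0.02867·339.5·1.157e+04 = 1.126e+05 Pa.
Head loss h_f = ΔP/(ρg) = 1.126e+05/(785·9.81) = 14.6 m.

h_f ≈ 14.6 m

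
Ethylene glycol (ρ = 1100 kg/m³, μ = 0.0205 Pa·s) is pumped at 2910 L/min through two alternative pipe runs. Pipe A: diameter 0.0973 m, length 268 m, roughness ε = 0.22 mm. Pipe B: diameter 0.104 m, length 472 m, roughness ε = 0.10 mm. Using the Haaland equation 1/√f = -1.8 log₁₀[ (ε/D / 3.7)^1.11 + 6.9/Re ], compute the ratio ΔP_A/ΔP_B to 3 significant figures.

Pipe A: V = Q/A = 0.0485/0.007436 = 6.523 m/s; Re = 3.405e+04; ε/D = 0.00226; Haaland → f = 0.02792; ΔP_A = f(L/D)(ρV²/2) = 1.8e+06 Pa.
Pipe B: V = Q/A = 0.0485/0.008495 = 5.709 m/s; Re = 3.186e+04; ε/D = 0.000962; Haaland → f = 0.0253; ΔP_B = f(L/D)(ρV²/2) = 2.058e+06 Pa.
ΔP_A/ΔP_B = 1.8e+06/2.058e+06 = 0.874.

ΔP_A/ΔP_B ≈ 0.874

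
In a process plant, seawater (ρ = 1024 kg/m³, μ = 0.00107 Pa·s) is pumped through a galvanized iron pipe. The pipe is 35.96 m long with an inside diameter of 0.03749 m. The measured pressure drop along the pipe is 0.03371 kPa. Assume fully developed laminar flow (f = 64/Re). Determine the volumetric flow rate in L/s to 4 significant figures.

Q ≈ 0.04248 L/s

For laminar flow, f = 64/Re with Re = ρVD/μ, so Darcy-Weisbach reduces to ΔP = 32μLV/D². Solving for V: V = ΔP·D²/(32μL) = 33.71·(0.03749)²/(32·0.00107·35.96) = 0.03848 m/s.
Check: Re = ρVD/μ = 1024·0.03848·0.03749/0.00107 = 1381 < 2300, so the laminar assumption holds.
Q = V·A = 0.03848·(π/4·0.03749²) = 4.248e-05 m³/s = 0.04248 L/s.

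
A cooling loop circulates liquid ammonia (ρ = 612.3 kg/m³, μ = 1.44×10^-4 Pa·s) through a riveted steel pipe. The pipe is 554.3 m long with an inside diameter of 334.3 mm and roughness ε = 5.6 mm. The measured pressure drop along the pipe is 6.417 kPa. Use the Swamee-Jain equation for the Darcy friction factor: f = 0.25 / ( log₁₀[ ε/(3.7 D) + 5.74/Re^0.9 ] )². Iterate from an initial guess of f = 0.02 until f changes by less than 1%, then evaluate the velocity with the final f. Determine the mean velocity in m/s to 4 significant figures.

V ≈ 0.5265 m/s

Rearranging Darcy-Weisbach: V = √(2·ΔP·D/(f·L·ρ)). With ε/D = 0.0056/0.3343 = 0.0168, iterate starting from f = 0.02:
  f = 0.02 → V = √(2·6417·0.3343/(0.02·554.3·612.3)) = 0.795 m/s; Re = ρVD/μ = 1.13e+06; f → 0.04557
  f = 0.04557 → V = 0.5267 m/s; Re = 7.487e+05; f → 0.04561
Converged (Δf/f < 1%). With the final f = 0.04561: V = √(2·6417·0.3343/(0.04561·554.3·612.3)) = 0.5265 m/s.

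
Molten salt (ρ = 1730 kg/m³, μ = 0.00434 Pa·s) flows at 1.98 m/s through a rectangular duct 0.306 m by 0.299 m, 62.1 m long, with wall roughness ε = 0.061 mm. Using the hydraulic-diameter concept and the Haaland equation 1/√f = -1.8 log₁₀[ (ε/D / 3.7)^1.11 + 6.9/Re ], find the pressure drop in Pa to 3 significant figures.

Hydraulic diameter D_h = 4A/P = 4·(0.306·0.299)/(2·(0.306+0.299)) = 0.366/1.21 = 0.3025 m.
Re = ρVD_h/μ = 1730·1.98·0.3025/0.00434 = 2.387e+05.
ε/D_h = 6.1e-05/0.3025 = 0.000202; Haaland gives 1/√f = -1.8 log₁₀[1.85e-05+2.89e-05] = 7.783, so f = 0.01651.
ΔP = f(L/D_h)(ρV²/2) = 0.01651·62.1/0.3025·3391 = 1.149e+04 Pa.

ΔP ≈ 11500 Pa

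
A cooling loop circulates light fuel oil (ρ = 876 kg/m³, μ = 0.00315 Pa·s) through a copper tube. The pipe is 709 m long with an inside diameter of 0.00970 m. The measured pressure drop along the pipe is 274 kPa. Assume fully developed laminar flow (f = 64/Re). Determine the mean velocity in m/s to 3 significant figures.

V ≈ 0.361 m/s

For laminar flow, f = 64/Re with Re = ρVD/μ, so Darcy-Weisbach reduces to ΔP = 32μLV/D². Solving for V: V = ΔP·D²/(32μL) = 2.74e+05·(0.0097)²/(32·0.00315·709) = 0.3607 m/s.
Check: Re = ρVD/μ = 876·0.3607·0.0097/0.00315 = 973.1 < 2300, so the laminar assumption holds.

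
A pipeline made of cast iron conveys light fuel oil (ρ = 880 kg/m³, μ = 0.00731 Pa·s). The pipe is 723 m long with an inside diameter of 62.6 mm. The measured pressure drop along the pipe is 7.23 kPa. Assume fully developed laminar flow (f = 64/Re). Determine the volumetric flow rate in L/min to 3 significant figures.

Q ≈ 30.9 L/min

For laminar flow, f = 64/Re with Re = ρVD/μ, so Darcy-Weisbach reduces to ΔP = 32μLV/D². Solving for V: V = ΔP·D²/(32μL) = 7230·(0.0626)²/(32·0.00731·723) = 0.1675 m/s.
Check: Re = ρVD/μ = 880·0.1675·0.0626/0.00731 = 1262 < 2300, so the laminar assumption holds.
Q = V·A = 0.1675·(π/4·0.0626²) = 0.0005156 m³/s = 30.9 L/min.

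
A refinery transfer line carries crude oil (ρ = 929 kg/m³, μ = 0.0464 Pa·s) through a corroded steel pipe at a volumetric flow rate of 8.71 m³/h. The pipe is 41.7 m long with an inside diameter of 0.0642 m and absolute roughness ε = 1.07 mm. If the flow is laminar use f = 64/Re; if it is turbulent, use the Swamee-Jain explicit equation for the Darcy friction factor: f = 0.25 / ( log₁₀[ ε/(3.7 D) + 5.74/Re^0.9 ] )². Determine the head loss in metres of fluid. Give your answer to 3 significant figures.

Q = 8.71 m³/h = 8.71/3600 = 0.002419 m³/s.
Cross-sectional area A = πD²/4 = π(0.0642)²/4 = 0.003237 m²; mean velocity V = Q/A = 0.002419/0.003237 = 0.7474 m/s.
Reynolds number Re = ρVD/μ = 929 · 0.7474 · 0.0642 / 0.0464 = 960.7.
Re < 2300 → laminar flow, so f = 64/Re = 64/960.7 = 0.06662 (the turbulent correlation is not needed).
Darcy-Weisbach: ΔP = f(L/D)(ρV²/2) = 0.06662·(41.7/0.0642)·(929·0.7474²/2) = 0.06662·649.5·259.5 = 1.123e+04 Pa.
Head loss h_f = ΔP/(ρg) = 1.123e+04/(929·9.81) = 1.23 m.

h_f ≈ 1.23 m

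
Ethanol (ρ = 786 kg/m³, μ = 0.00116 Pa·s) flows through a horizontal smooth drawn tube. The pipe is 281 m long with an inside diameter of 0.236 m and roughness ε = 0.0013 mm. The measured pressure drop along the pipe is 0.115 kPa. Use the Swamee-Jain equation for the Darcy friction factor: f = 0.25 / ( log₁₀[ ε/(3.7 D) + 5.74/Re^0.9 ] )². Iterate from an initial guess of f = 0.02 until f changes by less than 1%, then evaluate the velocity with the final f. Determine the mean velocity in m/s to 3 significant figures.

Rearranging Darcy-Weisbach: V = √(2·ΔP·D/(f·L·ρ)). With ε/D = 1.3e-06/0.236 = 5.51e-06, iterate starting from f = 0.02:
  f = 0.02 → V = √(2·115·0.236/(0.02·281·786)) = 0.1109 m/s; Re = ρVD/μ = 1.773e+04; f → 0.02663
  f = 0.02663 → V = 0.09607 m/s; Re = 1.536e+04; f → 0.02763
  f = 0.02763 → V = 0.09432 m/s; Re = 1.508e+04; f → 0.02776
Converged (Δf/f < 1%). With the final f = 0.02776: V = √(2·115·0.236/(0.02776·281·786)) = 0.09409 m/s.

V ≈ 0.0941 m/s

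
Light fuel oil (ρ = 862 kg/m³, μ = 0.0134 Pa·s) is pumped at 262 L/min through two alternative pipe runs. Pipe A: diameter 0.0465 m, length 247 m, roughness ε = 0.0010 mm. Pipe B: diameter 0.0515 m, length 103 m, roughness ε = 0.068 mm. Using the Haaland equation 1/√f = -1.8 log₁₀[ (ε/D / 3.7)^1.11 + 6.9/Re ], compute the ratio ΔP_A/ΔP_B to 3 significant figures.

Pipe A: V = Q/A = 0.004367/0.001698 = 2.571 m/s; Re = 7691; ε/D = 2.15e-05; Haaland → f = 0.03326; ΔP_A = f(L/D)(ρV²/2) = 5.034e+05 Pa.
Pipe B: V = Q/A = 0.004367/0.002083 = 2.096 m/s; Re = 6945; ε/D = 0.00132; Haaland → f = 0.03566; ΔP_B = f(L/D)(ρV²/2) = 1.351e+05 Pa.
ΔP_A/ΔP_B = 5.034e+05/1.351e+05 = 3.73.

ΔP_A/ΔP_B ≈ 3.73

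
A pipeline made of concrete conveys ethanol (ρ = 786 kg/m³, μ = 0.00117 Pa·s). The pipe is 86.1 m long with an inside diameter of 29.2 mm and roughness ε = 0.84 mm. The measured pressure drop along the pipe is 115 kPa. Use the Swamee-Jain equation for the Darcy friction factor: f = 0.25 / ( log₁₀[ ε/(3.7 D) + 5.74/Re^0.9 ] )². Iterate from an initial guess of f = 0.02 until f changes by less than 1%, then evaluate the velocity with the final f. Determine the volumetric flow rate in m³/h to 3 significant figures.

Q ≈ 3.15 m³/h

Rearranging Darcy-Weisbach: V = √(2·ΔP·D/(f·L·ρ)). With ε/D = 0.00084/0.0292 = 0.0288, iterate starting from f = 0.02:
  f = 0.02 → V = √(2·1.15e+05·0.0292/(0.02·86.1·786)) = 2.228 m/s; Re = ρVD/μ = 4.37e+04; f → 0.05732
  f = 0.05732 → V = 1.316 m/s; Re = 2.581e+04; f → 0.05799
  f = 0.05799 → V = 1.308 m/s; Re = 2.566e+04; f → 0.058
Converged (Δf/f < 1%). With the final f = 0.058: V = √(2·1.15e+05·0.0292/(0.058·86.1·786)) = 1.308 m/s.
Q = V·A = 1.308·(π/4·0.0292²) = 0.000876 m³/s = 3.15 m³/h.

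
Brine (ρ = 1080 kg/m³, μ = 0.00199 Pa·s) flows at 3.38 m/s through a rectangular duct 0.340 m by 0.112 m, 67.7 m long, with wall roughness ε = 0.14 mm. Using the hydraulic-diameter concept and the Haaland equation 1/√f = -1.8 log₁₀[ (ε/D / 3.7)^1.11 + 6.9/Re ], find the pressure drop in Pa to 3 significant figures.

Hydraulic diameter D_h = 4A/P = 4·(0.34·0.112)/(2·(0.34+0.112)) = 0.1523/0.904 = 0.1685 m.
Re = ρVD_h/μ = 1080·3.38·0.1685/0.00199 = 3.091e+05.
ε/D_h = 0.00014/0.1685 = 0.000831; Haaland gives 1/√f = -1.8 log₁₀[8.91e-05+2.23e-05] = 7.115, so f = 0.01975.
ΔP = f(L/D_h)(ρV²/2) = 0.01975·67.7/0.1685·6169 = 4.896e+04 Pa.

ΔP ≈ 49000 Pa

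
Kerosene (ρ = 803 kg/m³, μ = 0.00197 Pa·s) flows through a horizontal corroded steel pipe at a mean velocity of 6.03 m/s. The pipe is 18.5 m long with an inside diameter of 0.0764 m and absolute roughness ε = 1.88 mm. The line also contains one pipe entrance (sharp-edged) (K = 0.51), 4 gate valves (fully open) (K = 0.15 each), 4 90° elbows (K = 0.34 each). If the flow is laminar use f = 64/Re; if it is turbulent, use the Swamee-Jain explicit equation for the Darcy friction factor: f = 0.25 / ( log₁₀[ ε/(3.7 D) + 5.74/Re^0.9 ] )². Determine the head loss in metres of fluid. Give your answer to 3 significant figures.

Reynolds number Re = ρVD/μ = 803 · 6.03 · 0.0764 / 0.00197 = 1.878e+05.
Re > 4000 → turbulent. Relative roughness ε/D = 0.00188/0.0764 = 0.0246. Swamee-Jain: f = 0.25/(log₁₀[0.0246/3.7 + 5.74/1.878e+05^0.9])² = 0.25/(log₁₀[0.00665 + 0.000103])² = 0.25/(-2.17)² = 0.05307.
Total minor-loss coefficient ΣK = 1·0.51 + 4·0.15 + 4·0.34 = 2.47.
ΔP = [f·L/D + ΣK]·(ρV²/2) = [0.05307·18.5/0.0764 + 2.47]·(803·6.03²/2) = [12.85 + 2.47]·1.46e+04 = 2.237e+05 Pa.
Head loss h_f = ΔP/(ρg) = 2.237e+05/(803·9.81) = 28.4 m.

h_f ≈ 28.4 m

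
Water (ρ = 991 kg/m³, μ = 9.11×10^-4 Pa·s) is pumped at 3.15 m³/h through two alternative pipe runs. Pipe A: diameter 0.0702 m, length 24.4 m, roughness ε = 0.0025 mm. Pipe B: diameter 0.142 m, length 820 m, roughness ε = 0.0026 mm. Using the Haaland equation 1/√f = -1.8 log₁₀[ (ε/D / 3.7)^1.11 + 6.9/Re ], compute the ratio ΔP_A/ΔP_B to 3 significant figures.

ΔP_A/ΔP_B ≈ 0.835

Pipe A: V = Q/A = 0.000875/0.00387 = 0.2261 m/s; Re = 1.726e+04; ε/D = 3.56e-05; Haaland → f = 0.02677; ΔP_A = f(L/D)(ρV²/2) = 235.6 Pa.
Pipe B: V = Q/A = 0.000875/0.01584 = 0.05525 m/s; Re = 8535; ε/D = 1.83e-05; Haaland → f = 0.03229; ΔP_B = f(L/D)(ρV²/2) = 282.1 Pa.
ΔP_A/ΔP_B = 235.6/282.1 = 0.835.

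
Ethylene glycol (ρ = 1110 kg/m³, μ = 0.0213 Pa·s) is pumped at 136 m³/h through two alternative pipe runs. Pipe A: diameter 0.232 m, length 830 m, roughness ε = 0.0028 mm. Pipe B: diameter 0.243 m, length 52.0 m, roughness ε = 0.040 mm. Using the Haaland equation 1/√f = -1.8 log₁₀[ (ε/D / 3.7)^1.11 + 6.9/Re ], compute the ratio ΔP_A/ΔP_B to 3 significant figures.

ΔP_A/ΔP_B ≈ 19.8

Pipe A: V = Q/A = 0.03778/0.04227 = 0.8937 m/s; Re = 1.08e+04; ε/D = 1.21e-05; Haaland → f = 0.03025; ΔP_A = f(L/D)(ρV²/2) = 4.797e+04 Pa.
Pipe B: V = Q/A = 0.03778/0.04638 = 0.8146 m/s; Re = 1.032e+04; ε/D = 0.000165; Haaland → f = 0.03081; ΔP_B = f(L/D)(ρV²/2) = 2428 Pa.
ΔP_A/ΔP_B = 4.797e+04/2428 = 19.8.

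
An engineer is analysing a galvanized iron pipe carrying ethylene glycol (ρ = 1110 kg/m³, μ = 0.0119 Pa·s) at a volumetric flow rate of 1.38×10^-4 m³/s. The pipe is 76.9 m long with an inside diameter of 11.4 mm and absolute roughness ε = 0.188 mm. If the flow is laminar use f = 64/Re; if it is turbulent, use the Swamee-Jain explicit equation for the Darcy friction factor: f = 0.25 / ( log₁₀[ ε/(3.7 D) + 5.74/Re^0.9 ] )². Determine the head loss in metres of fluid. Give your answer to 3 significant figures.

h_f ≈ 28.0 m

Cross-sectional area A = πD²/4 = π(0.0114)²/4 = 0.0001021 m²; mean velocity V = Q/A = 0.000138/0.0001021 = 1.352 m/s.
Reynolds number Re = ρVD/μ = 1110 · 1.352 · 0.0114 / 0.0119 = 1438.
Re < 2300 → laminar flow, so f = 64/Re = 64/1438 = 0.04452 (the turbulent correlation is not needed).
Darcy-Weisbach: ΔP = f(L/D)(ρV²/2) = 0.04452·(76.9/0.0114)·(1110·1.352²/2) = 0.04452·6746·1014 = 3.046e+05 Pa.
Head loss h_f = ΔP/(ρg) = 3.046e+05/(1110·9.81) = 28.0 m.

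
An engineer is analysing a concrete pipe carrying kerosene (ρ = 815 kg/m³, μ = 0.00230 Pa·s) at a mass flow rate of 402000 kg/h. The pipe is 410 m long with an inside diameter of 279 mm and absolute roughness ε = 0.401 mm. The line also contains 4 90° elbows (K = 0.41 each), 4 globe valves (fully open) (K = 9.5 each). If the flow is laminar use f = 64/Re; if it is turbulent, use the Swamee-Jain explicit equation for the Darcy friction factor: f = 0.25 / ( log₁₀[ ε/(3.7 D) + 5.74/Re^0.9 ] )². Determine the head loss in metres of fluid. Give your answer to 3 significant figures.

h_f ≈ 18.7 m

ṁ = 402000 kg/h = 402000/3600 = 111.7 kg/s.
A = πD²/4 = π(0.279)²/4 = 0.06114 m²; mean velocity V = ṁ/(ρA) = 111.7/(815 · 0.06114) = 2.241 m/s.
Reynolds number Re = ρVD/μ = 815 · 2.241 · 0.279 / 0.0023 = 2.216e+05.
Re > 4000 → turbulent. Relative roughness ε/D = 0.000401/0.279 = 0.00144. Swamee-Jain: f = 0.25/(log₁₀[0.00144/3.7 + 5.74/2.216e+05^0.9])² = 0.25/(log₁₀[0.000388 + 8.87e-05])² = 0.25/(-3.321)² = 0.02266.
Total minor-loss coefficient ΣK = 4·0.41 + 4·9.5 = 39.6.
ΔP = [f·L/D + ΣK]·(ρV²/2) = [0.02266·410/0.279 + 39.6]·(815·2.241²/2) = [33.3 + 39.6]·2047 = 1.493e+05 Pa.
Head loss h_f = ΔP/(ρg) = 1.493e+05/(815·9.81) = 18.7 m.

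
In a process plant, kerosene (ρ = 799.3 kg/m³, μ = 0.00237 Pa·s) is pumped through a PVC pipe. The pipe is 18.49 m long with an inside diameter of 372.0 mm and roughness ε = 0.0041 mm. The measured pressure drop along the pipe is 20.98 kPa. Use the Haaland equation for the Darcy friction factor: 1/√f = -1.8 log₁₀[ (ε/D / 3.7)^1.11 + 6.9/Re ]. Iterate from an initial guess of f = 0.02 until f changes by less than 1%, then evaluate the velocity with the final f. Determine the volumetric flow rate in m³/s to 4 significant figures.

Q ≈ 1.043 m³/s

Rearranging Darcy-Weisbach: V = √(2·ΔP·D/(f·L·ρ)). With ε/D = 4.1e-06/0.372 = 1.1e-05, iterate starting from f = 0.02:
  f = 0.02 → V = √(2·2.098e+04·0.372/(0.02·18.49·799.3)) = 7.267 m/s; Re = ρVD/μ = 9.117e+05; f → 0.01196
  f = 0.01196 → V = 9.399 m/s; Re = 1.179e+06; f → 0.0115
  f = 0.0115 → V = 9.585 m/s; Re = 1.203e+06; f → 0.01146
Converged (Δf/f < 1%). With the final f = 0.01146: V = √(2·2.098e+04·0.372/(0.01146·18.49·799.3)) = 9.599 m/s.
Q = V·A = 9.599·(π/4·0.372²) = 1.043 m³/s = 1.043 m³/s.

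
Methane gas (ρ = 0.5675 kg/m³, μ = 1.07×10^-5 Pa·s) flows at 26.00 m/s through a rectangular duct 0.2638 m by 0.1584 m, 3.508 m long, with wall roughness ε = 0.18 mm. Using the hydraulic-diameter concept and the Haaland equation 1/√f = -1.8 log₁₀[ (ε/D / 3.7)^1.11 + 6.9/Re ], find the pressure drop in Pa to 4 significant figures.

ΔP ≈ 68.72 Pa

Hydraulic diameter D_h = 4A/P = 4·(0.2638·0.1584)/(2·(0.2638+0.1584)) = 0.1671/0.8444 = 0.1979 m.
Re = ρVD_h/μ = 0.5675·26·0.1979/1.07e-05 = 2.73e+05.
ε/D_h = 0.00018/0.1979 = 0.000909; Haaland gives 1/√f = -1.8 log₁₀[9.85e-05+2.53e-05] = 7.033, so f = 0.02022.
ΔP = f(L/D_h)(ρV²/2) = 0.02022·3.508/0.1979·191.8 = 68.72 Pa.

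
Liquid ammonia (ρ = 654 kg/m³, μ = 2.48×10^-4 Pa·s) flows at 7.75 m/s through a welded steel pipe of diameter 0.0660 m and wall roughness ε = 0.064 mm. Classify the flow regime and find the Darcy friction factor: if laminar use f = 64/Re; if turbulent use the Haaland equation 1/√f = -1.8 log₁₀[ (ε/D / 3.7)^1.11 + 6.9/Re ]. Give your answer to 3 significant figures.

Re = ρVD/μ = 654·7.75·0.066/0.000248 = 1.349e+06.
Re > 4000 → turbulent. ε/D = 6.4e-05/0.066 = 0.00097; Haaland: 1/√f = -1.8 log₁₀[0.000106 + 5.12e-06] = 7.119, so f = 0.01973.

f ≈ 0.0197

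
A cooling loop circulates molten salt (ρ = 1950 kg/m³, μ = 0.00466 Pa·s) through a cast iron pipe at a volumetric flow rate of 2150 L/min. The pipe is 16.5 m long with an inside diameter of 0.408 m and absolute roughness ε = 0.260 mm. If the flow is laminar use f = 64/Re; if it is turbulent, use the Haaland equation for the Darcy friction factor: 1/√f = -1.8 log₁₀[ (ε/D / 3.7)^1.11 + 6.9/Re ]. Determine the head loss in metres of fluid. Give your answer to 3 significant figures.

Q = 2150 L/min = 2150/60000 = 0.03583 m³/s.
Cross-sectional area A = πD²/4 = π(0.408)²/4 = 0.1307 m²; mean velocity V = Q/A = 0.03583/0.1307 = 0.2741 m/s.
Reynolds number Re = ρVD/μ = 1950 · 0.2741 · 0.408 / 0.00466 = 4.679e+04.
Re > 4000 → turbulent. Relative roughness ε/D = 0.00026/0.408 = 0.000637. Haaland: 1/√f = -1.8 log₁₀[(0.000637/3.7)^1.11 + 6.9/4.679e+04] = -1.8 log₁₀[6.64e-05 + 0.000147] = 6.606, so f = 0.02292.
Darcy-Weisbach: ΔP = f(L/D)(ρV²/2) = 0.02292·(16.5/0.408)·(1950·0.2741²/2) = 0.02292·40.44·73.24 = 67.88 Pa.
Head loss h_f = ΔP/(ρg) = 67.88/(1950·9.81) = 0.00355 m.

h_f ≈ 0.00355 m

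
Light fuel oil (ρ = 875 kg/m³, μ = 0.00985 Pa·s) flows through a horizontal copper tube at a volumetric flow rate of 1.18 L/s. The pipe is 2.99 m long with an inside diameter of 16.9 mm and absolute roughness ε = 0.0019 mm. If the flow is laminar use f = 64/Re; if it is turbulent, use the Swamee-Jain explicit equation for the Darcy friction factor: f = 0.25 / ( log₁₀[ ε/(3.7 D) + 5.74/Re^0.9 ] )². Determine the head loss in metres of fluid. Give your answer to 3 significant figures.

Q = 1.18 L/s = 1.18/1000 = 0.00118 m³/s.
Cross-sectional area A = πD²/4 = π(0.0169)²/4 = 0.0002243 m²; mean velocity V = Q/A = 0.00118/0.0002243 = 5.26 m/s.
Reynolds number Re = ρVD/μ = 875 · 5.26 · 0.0169 / 0.00985 = 7897.
Re > 4000 → turbulent. Relative roughness ε/D = 1.9e-06/0.0169 = 0.000112. Swamee-Jain: f = 0.25/(log₁₀[0.000112/3.7 + 5.74/7897^0.9])² = 0.25/(log₁₀[3.04e-05 + 0.00178])² = 0.25/(-2.741)² = 0.03326.
Darcy-Weisbach: ΔP = f(L/D)(ρV²/2) = 0.03326·(2.99/0.0169)·(875·5.26²/2) = 0.03326·176.9·1.211e+04 = 7.125e+04 Pa.
Head loss h_f = ΔP/(ρg) = 7.125e+04/(875·9.81) = 8.30 m.

h_f ≈ 8.30 m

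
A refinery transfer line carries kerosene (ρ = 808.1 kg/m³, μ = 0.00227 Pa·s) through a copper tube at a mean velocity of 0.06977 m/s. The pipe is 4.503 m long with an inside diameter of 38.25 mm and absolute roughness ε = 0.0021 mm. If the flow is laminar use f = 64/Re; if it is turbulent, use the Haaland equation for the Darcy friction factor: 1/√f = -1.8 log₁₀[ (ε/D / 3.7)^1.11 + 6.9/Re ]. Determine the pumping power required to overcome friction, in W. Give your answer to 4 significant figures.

P ≈ 0.001251 W

Reynolds number Re = ρVD/μ = 808.1 · 0.06977 · 0.03825 / 0.00227 = 950.
Re < 2300 → laminar flow, so f = 64/Re = 64/950 = 0.06737 (the turbulent correlation is not needed).
Darcy-Weisbach: ΔP = f(L/D)(ρV²/2) = 0.06737·(4.503/0.03825)·(808.1·0.06977²/2) = 0.06737·117.7·1.967 = 15.6 Pa.
Q = V·A = 0.06977·0.001149 = 8.017e-05 m³/s.
Pumping power P = QΔP = 8.017e-05·15.6 = 0.0012506 W = 0.001251 W.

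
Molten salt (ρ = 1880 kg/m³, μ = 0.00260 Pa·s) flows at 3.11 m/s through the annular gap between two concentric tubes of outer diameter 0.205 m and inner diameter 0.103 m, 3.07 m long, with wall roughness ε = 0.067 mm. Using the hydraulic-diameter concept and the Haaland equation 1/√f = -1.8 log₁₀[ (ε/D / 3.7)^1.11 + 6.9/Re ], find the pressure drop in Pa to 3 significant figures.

ΔP ≈ 5260 Pa

Hydraulic diameter D_h = 4A/P = D_o - D_i = 0.205 - 0.103 = 0.102 m.
Re = ρVD_h/μ = 1880·3.11·0.102/0.0026 = 2.294e+05.
ε/D_h = 6.7e-05/0.102 = 0.000657; Haaland gives 1/√f = -1.8 log₁₀[6.87e-05+3.01e-05] = 7.21, so f = 0.01924.
ΔP = f(L/D_h)(ρV²/2) = 0.01924·3.07/0.102·9092 = 5264 Pa.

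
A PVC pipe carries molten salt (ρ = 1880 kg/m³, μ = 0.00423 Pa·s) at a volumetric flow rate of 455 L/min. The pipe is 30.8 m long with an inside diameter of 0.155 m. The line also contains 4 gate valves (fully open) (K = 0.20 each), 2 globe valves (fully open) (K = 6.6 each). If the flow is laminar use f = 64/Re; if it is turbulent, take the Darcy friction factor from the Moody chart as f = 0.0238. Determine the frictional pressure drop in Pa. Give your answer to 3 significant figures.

ΔP ≈ 2840 Pa

Q = 455 L/min = 455/60000 = 0.007583 m³/s.
Cross-sectional area A = πD²/4 = π(0.155)²/4 = 0.01887 m²; mean velocity V = Q/A = 0.007583/0.01887 = 0.4019 m/s.
Reynolds number Re = ρVD/μ = 1880 · 0.4019 · 0.155 / 0.00423 = 2.769e+04.
Re > 4000 → turbulent; use the Moody-chart value f = 0.0238.
Total minor-loss coefficient ΣK = 4·0.2 + 2·6.6 = 14.
ΔP = [f·L/D + ΣK]·(ρV²/2) = [0.0238·30.8/0.155 + 14]·(1880·0.4019²/2) = [4.729 + 14]·151.8 = 2844 Pa.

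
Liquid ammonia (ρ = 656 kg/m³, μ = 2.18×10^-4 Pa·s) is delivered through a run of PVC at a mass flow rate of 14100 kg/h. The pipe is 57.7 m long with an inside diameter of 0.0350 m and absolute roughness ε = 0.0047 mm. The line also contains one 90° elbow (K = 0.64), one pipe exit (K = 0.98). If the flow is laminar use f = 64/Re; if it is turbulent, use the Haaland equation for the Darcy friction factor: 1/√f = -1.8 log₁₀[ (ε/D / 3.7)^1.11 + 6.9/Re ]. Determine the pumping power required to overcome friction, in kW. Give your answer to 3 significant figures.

P ≈ 1.90 kW

ṁ = 14100 kg/h = 14100/3600 = 3.917 kg/s.
A = πD²/4 = π(0.035)²/4 = 0.0009621 m²; mean velocity V = ṁ/(ρA) = 3.917/(656 · 0.0009621) = 6.206 m/s.
Reynolds number Re = ρVD/μ = 656 · 6.206 · 0.035 / 0.000218 = 6.536e+05.
Re > 4000 → turbulent. Relative roughness ε/D = 4.7e-06/0.035 = 0.000134. Haaland: 1/√f = -1.8 log₁₀[(0.000134/3.7)^1.11 + 6.9/6.536e+05] = -1.8 log₁₀[1.18e-05 + 1.06e-05] = 8.371, so f = 0.01427.
Total minor-loss coefficient ΣK = 1·0.64 + 1·0.98 = 1.62.
ΔP = [f·L/D + ΣK]·(ρV²/2) = [0.01427·57.7/0.035 + 1.62]·(656·6.206²/2) = [23.52 + 1.62]·1.263e+04 = 3.176e+05 Pa.
Q = ṁ/ρ = 3.917/656 = 0.005971 m³/s.
Pumping power P = QΔP = 0.005971·3.176e+05 = 1896 W = 1.90 kW.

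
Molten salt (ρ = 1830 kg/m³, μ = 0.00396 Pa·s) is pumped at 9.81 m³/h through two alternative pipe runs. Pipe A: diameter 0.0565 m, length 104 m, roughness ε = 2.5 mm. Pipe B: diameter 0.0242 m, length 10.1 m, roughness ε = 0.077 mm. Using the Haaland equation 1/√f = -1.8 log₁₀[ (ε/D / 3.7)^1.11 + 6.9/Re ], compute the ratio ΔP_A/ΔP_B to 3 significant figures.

Pipe A: V = Q/A = 0.002725/0.002507 = 1.087 m/s; Re = 2.838e+04; ε/D = 0.0442; Haaland → f = 0.0687; ΔP_A = f(L/D)(ρV²/2) = 1.367e+05 Pa.
Pipe B: V = Q/A = 0.002725/0.00046 = 5.924 m/s; Re = 6.625e+04; ε/D = 0.00318; Haaland → f = 0.02832; ΔP_B = f(L/D)(ρV²/2) = 3.796e+05 Pa.
ΔP_A/ΔP_B = 1.367e+05/3.796e+05 = 0.360.

ΔP_A/ΔP_B ≈ 0.360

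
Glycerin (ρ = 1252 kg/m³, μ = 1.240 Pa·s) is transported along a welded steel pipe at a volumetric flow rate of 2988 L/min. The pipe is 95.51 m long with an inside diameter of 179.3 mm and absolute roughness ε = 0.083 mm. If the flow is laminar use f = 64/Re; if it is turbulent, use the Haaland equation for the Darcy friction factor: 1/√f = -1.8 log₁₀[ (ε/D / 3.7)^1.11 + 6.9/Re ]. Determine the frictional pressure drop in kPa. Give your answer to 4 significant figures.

ΔP ≈ 232.5 kPa

Q = 2988 L/min = 2988/60000 = 0.0498 m³/s.
Cross-sectional area A = πD²/4 = π(0.1793)²/4 = 0.02525 m²; mean velocity V = Q/A = 0.0498/0.02525 = 1.972 m/s.
Reynolds number Re = ρVD/μ = 1252 · 1.972 · 0.1793 / 1.24 = 357.1.
Re < 2300 → laminar flow, so f = 64/Re = 64/357.1 = 0.1792 (the turbulent correlation is not needed).
Darcy-Weisbach: ΔP = f(L/D)(ρV²/2) = 0.1792·(95.51/0.1793)·(1252·1.972²/2) = 0.1792·532.7·2435 = 2.325e+05 Pa.
ΔP = 2.325e+05 Pa = 232.5 kPa.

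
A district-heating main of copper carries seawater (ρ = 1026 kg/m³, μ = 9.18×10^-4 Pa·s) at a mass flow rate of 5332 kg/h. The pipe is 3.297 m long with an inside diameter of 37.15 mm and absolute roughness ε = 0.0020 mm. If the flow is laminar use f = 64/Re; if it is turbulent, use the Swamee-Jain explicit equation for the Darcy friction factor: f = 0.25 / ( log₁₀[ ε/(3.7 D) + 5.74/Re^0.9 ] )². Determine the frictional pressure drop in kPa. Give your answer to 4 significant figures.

ΔP ≈ 1.658 kPa

ṁ = 5332 kg/h = 5332/3600 = 1.481 kg/s.
A = πD²/4 = π(0.03715)²/4 = 0.001084 m²; mean velocity V = ṁ/(ρA) = 1.481/(1026 · 0.001084) = 1.332 m/s.
Reynolds number Re = ρVD/μ = 1026 · 1.332 · 0.03715 / 0.000918 = 5.53e+04.
Re > 4000 → turbulent. Relative roughness ε/D = 2e-06/0.03715 = 5.38e-05. Swamee-Jain: f = 0.25/(log₁₀[5.38e-05/3.7 + 5.74/5.53e+04^0.9])² = 0.25/(log₁₀[1.46e-05 + 0.000309])² = 0.25/(-3.49)² = 0.02053.
Darcy-Weisbach: ΔP = f(L/D)(ρV²/2) = 0.02053·(3.297/0.03715)·(1026·1.332²/2) = 0.02053·88.75·909.9 = 1658 Pa.
ΔP = 1658 Pa = 1.658 kPa.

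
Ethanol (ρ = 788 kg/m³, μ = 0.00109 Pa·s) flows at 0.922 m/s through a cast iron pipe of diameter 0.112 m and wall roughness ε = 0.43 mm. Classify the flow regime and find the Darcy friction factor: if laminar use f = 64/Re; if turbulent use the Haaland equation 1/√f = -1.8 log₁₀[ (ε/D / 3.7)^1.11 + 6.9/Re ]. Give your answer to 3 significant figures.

Re = ρVD/μ = 788·0.922·0.112/0.00109 = 7.465e+04.
Re > 4000 → turbulent. ε/D = 0.00043/0.112 = 0.00384; Haaland: 1/√f = -1.8 log₁₀[0.000487 + 9.24e-05] = 5.826, so f = 0.02946.

f ≈ 0.0295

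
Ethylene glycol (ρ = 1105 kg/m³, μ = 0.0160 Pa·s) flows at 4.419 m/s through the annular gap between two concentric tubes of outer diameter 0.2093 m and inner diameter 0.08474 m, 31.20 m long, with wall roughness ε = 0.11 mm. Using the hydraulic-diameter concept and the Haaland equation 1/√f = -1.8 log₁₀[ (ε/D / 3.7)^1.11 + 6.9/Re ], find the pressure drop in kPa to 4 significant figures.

Hydraulic diameter D_h = 4A/P = D_o - D_i = 0.2093 - 0.08474 = 0.1246 m.
Re = ρVD_h/μ = 1105·4.419·0.1246/0.016 = 3.801e+04.
ε/D_h = 0.00011/0.1246 = 0.000883; Haaland gives 1/√f = -1.8 log₁₀[9.54e-05+0.000182] = 6.404, so f = 0.02438.
ΔP = f(L/D_h)(ρV²/2) = 0.02438·31.2/0.1246·1.079e+04 = 6.59e+04 Pa.
ΔP = 65.90 kPa.

ΔP ≈ 65.90 kPa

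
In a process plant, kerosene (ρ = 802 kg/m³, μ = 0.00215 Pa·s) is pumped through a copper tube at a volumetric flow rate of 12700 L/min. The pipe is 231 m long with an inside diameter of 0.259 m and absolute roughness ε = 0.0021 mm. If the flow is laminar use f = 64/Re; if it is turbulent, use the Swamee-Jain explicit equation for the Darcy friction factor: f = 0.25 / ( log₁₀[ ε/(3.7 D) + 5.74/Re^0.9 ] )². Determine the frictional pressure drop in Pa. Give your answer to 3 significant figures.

Q = 12700 L/min = 12700/60000 = 0.2117 m³/s.
Cross-sectional area A = πD²/4 = π(0.259)²/4 = 0.05269 m²; mean velocity V = Q/A = 0.2117/0.05269 = 4.018 m/s.
Reynolds number Re = ρVD/μ = 802 · 4.018 · 0.259 / 0.00215 = 3.881e+05.
Re > 4000 → turbulent. Relative roughness ε/D = 2.1e-06/0.259 = 8.11e-06. Swamee-Jain: f = 0.25/(log₁₀[8.11e-06/3.7 + 5.74/3.881e+05^0.9])² = 0.25/(log₁₀[2.19e-06 + 5.36e-05])² = 0.25/(-4.254)² = 0.01382.
Darcy-Weisbach: ΔP = f(L/D)(ρV²/2) = 0.01382·(231/0.259)·(802·4.018²/2) = 0.01382·891.9·6472 = 7.976e+04 Pa.

ΔP ≈ 79800 Pa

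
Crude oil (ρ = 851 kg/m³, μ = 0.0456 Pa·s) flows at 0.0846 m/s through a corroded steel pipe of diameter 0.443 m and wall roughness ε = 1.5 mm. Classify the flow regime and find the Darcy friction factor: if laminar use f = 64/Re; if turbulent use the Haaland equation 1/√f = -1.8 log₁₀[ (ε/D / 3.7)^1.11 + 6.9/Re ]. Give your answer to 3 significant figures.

f ≈ 0.0915

Re = ρVD/μ = 851·0.0846·0.443/0.0456 = 699.4.
Re < 2300 → laminar, so f = 64/Re = 0.0915 (roughness is irrelevant in laminar flow).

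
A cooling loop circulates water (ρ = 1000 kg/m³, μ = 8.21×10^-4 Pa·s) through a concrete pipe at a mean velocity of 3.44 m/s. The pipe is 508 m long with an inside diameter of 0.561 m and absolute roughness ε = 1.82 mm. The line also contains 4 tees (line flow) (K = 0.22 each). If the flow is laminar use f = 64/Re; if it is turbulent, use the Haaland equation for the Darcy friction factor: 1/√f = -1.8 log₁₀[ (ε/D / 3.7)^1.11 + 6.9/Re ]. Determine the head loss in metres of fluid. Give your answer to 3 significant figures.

h_f ≈ 15.2 m

Reynolds number Re = ρVD/μ = 1000 · 3.44 · 0.561 / 0.000821 = 2.351e+06.
Re > 4000 → turbulent. Relative roughness ε/D = 0.00182/0.561 = 0.00324. Haaland: 1/√f = -1.8 log₁₀[(0.00324/3.7)^1.11 + 6.9/2.351e+06] = -1.8 log₁₀[0.000404 + 2.94e-06] = 6.102, so f = 0.02685.
Total minor-loss coefficient ΣK = 4·0.22 = 0.88.
ΔP = [f·L/D + ΣK]·(ρV²/2) = [0.02685·508/0.561 + 0.88]·(1000·3.44²/2) = [24.32 + 0.88]·5917 = 1.491e+05 Pa.
Head loss h_f = ΔP/(ρg) = 1.491e+05/(1000·9.81) = 15.2 m.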